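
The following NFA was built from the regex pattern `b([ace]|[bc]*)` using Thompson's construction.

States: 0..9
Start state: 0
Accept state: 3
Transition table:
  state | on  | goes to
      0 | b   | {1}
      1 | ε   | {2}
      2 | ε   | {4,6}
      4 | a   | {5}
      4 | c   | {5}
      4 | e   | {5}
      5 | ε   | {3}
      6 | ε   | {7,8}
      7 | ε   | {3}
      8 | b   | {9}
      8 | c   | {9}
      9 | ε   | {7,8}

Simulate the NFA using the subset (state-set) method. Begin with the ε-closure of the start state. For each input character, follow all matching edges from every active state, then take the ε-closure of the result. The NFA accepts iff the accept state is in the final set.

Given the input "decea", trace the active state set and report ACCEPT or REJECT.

S₀ = ε-closure({0}) = {0}
'd' @ 1: {}  — dead — no transitions
rest 'ecea' ignored (set empty)
final: {}; accept 3 not in set

Answer: REJECT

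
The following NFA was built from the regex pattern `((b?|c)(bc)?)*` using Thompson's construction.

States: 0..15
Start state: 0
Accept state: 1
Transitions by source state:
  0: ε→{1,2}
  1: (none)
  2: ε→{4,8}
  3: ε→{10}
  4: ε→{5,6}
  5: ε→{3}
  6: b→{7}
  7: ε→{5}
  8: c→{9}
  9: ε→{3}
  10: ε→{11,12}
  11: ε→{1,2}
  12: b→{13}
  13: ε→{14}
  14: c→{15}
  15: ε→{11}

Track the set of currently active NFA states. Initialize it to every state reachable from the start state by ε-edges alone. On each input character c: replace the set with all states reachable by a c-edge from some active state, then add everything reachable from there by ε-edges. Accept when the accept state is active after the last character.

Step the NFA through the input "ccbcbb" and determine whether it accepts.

Answer: ACCEPT

Steps:
S₀ = ε-closure({0}) = {0,1,2,3,4,5,6,8,10,11,12}
'c' @ 1: {1,2,3,4,5,6,8,9,10,11,12}  ✓accept
'c' @ 2: {1,2,3,4,5,6,8,9,10,11,12}  ✓accept
'b' @ 3: {1,2,3,4,5,6,7,8,10,11,12,13,14}  ✓accept
'c' @ 4: {1,2,3,4,5,6,8,9,10,11,12,15}  ✓accept
'b' @ 5: {1,2,3,4,5,6,7,8,10,11,12,13,14}  ✓accept
'b' @ 6: {1,2,3,4,5,6,7,8,10,11,12,13,14}  ✓accept
final: {1,2,3,4,5,6,7,8,10,11,12,13,14}; accept 1 in set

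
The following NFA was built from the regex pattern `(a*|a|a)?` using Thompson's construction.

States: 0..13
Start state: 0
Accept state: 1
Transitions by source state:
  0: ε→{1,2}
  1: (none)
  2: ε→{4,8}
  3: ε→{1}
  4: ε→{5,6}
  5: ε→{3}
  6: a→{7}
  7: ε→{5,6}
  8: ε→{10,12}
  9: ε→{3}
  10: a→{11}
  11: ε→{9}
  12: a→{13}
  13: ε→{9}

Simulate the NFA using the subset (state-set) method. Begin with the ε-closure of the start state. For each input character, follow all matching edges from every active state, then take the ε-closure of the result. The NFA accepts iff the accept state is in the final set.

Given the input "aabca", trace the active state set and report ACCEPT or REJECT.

Answer: REJECT

Derivation:
initial (ε-close {0}): {0,1,2,3,4,5,6,8,10,12}
'a' @ 1: {1,3,5,6,7,9,11,13}  [accepting]
'a' @ 2: {1,3,5,6,7}  [accepting]
'b' @ 3: {}  — state set empty
rest 'ca' ignored (set empty)
after full input: {}  (accept=1 not in)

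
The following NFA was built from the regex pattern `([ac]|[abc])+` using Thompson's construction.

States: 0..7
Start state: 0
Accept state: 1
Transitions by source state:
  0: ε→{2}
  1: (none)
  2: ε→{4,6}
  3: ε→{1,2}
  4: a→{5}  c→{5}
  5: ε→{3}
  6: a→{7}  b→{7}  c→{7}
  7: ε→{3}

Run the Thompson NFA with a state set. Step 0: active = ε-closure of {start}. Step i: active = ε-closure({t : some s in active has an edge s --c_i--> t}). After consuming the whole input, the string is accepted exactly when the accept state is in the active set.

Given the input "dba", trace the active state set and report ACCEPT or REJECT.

Answer: REJECT

Trace:
start: ε-closure({0}) = {0,2,4,6}
'd' @ 1: {}  — no active states
rest 'ba' ignored (set empty)
end set {} — state 1 not in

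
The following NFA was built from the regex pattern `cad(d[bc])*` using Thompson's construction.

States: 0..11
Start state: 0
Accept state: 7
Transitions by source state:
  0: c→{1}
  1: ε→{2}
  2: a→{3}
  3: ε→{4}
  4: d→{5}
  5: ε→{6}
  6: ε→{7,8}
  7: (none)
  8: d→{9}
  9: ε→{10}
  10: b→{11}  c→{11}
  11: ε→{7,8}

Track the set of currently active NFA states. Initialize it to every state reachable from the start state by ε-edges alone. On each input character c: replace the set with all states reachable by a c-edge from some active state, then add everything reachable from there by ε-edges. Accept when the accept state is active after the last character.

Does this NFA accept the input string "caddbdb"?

initial (ε-close {0}): {0}
'c' @ 1: {1,2}
'a' @ 2: {3,4}
'd' @ 3: {5,6,7,8}  [accepting]
'd' @ 4: {9,10}
'b' @ 5: {7,8,11}  [accepting]
'd' @ 6: {9,10}
'b' @ 7: {7,8,11}  [accepting]
final: {7,8,11}; accept 7 in set

Answer: ACCEPT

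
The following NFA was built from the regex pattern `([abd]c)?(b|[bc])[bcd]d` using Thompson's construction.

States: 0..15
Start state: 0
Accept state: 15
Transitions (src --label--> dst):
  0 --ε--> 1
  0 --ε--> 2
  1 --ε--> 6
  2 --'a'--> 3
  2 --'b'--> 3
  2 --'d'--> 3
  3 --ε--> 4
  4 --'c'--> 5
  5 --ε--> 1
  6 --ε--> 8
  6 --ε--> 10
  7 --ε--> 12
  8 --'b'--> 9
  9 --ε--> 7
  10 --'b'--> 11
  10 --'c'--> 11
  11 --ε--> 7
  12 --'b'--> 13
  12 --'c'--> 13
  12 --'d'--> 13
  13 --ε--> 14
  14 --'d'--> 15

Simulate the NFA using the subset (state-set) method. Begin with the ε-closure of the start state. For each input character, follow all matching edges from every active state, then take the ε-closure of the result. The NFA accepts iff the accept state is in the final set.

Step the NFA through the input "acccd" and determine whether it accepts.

Answer: ACCEPT

Derivation:
initial (ε-close {0}): {0,1,2,6,8,10}
'a' @ 1: {3,4}
'c' @ 2: {1,5,6,8,10}
'c' @ 3: {7,11,12}
'c' @ 4: {13,14}
'd' @ 5: {15}  (accept∈set)
final: {15}; accept 15 in set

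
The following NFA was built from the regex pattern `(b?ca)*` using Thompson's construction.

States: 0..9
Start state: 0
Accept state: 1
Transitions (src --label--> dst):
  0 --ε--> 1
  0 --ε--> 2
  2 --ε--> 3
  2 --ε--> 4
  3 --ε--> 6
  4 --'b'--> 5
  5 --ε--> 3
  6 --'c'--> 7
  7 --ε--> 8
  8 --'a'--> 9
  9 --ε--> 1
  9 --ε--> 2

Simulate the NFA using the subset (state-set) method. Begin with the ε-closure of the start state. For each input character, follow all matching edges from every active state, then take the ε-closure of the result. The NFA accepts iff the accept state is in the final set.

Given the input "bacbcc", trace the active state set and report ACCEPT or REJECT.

Answer: REJECT

Trace:
initial (ε-close {0}): {0,1,2,3,4,6}
'b' @ 1: {3,5,6}
'a' @ 2: {}  — no active states
rest 'cbcc' ignored (set empty)
final: {}; accept 1 not in set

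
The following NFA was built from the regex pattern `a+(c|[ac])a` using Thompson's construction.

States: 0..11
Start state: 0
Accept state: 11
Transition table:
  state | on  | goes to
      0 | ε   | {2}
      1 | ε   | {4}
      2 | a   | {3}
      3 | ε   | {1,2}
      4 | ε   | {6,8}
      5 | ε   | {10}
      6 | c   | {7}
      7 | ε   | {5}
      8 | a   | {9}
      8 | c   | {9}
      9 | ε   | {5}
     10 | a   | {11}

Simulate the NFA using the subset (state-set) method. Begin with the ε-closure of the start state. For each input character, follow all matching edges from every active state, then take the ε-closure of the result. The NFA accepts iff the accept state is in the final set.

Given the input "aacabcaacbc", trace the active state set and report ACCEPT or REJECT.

Answer: REJECT

Steps:
initial (ε-close {0}): {0,2}
'a' @ 1: {1,2,3,4,6,8}
'a' @ 2: {1,2,3,4,5,6,8,9,10}
'c' @ 3: {5,7,9,10}
'a' @ 4: {11}  [accepting]
'b' @ 5: {}  — no active states
rest 'caacbc' ignored (set empty)
after full input: {}  (accept=11 not in)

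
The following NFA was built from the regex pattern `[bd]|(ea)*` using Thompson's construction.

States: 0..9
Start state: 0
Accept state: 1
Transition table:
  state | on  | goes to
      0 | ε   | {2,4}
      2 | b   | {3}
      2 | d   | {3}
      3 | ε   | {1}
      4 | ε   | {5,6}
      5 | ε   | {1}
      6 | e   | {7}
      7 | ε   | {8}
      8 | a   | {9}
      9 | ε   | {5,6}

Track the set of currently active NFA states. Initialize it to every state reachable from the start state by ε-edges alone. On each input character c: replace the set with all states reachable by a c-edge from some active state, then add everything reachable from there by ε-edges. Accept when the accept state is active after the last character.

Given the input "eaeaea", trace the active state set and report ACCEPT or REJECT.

start: ε-closure({0}) = {0,1,2,4,5,6}
'e' @ 1: {7,8}
'a' @ 2: {1,5,6,9}  [accepting]
'e' @ 3: {7,8}
'a' @ 4: {1,5,6,9}  [accepting]
'e' @ 5: {7,8}
'a' @ 6: {1,5,6,9}  [accepting]
end set {1,5,6,9} — state 1 in

Answer: ACCEPT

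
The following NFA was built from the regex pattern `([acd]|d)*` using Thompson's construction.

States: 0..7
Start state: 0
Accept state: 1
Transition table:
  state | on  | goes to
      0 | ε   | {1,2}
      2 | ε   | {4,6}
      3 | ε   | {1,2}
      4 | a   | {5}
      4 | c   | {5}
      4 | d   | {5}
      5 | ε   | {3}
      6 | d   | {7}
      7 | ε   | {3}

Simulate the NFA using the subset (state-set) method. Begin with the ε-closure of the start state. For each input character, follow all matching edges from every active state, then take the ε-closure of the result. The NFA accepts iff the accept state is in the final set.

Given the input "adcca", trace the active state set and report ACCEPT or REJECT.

Answer: ACCEPT

Steps:
S₀ = ε-closure({0}) = {0,1,2,4,6}
'a' @ 1: {1,2,3,4,5,6}  (accept∈set)
'd' @ 2: {1,2,3,4,5,6,7}  (accept∈set)
'c' @ 3: {1,2,3,4,5,6}  (accept∈set)
'c' @ 4: {1,2,3,4,5,6}  (accept∈set)
'a' @ 5: {1,2,3,4,5,6}  (accept∈set)
after full input: {1,2,3,4,5,6}  (accept=1 in)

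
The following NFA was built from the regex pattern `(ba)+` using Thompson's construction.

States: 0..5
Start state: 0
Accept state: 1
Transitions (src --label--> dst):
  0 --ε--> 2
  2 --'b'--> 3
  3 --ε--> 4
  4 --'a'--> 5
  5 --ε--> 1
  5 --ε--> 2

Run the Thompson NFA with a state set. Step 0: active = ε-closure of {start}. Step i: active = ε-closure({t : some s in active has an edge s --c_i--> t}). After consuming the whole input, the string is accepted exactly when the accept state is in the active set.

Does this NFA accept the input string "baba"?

Answer: ACCEPT

Derivation:
S₀ = ε-closure({0}) = {0,2}
'b' @ 1: {3,4}
'a' @ 2: {1,2,5}  [accepting]
'b' @ 3: {3,4}
'a' @ 4: {1,2,5}  [accepting]
final: {1,2,5}; accept 1 in set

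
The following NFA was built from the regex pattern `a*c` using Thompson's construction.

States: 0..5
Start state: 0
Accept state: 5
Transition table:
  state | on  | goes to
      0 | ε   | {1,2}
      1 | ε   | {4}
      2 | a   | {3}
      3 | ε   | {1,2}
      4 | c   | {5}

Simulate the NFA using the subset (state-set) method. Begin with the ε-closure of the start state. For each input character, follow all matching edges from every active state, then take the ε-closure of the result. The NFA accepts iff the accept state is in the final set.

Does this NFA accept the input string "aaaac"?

start: ε-closure({0}) = {0,1,2,4}
'a' @ 1: {1,2,3,4}
'a' @ 2: {1,2,3,4}
'a' @ 3: {1,2,3,4}
'a' @ 4: {1,2,3,4}
'c' @ 5: {5}  ✓accept
after full input: {5}  (accept=5 in)

Answer: ACCEPT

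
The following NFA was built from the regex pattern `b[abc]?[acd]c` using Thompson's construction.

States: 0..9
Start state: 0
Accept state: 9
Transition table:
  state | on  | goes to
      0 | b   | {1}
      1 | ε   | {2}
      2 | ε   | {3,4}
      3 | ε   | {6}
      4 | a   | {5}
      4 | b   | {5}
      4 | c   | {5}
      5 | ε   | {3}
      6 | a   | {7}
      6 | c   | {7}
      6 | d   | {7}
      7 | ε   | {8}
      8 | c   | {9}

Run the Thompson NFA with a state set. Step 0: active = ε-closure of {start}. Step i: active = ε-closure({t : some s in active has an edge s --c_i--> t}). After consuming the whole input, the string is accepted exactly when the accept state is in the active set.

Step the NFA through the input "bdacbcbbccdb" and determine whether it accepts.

Answer: REJECT

Derivation:
S₀ = ε-closure({0}) = {0}
'b' @ 1: {1,2,3,4,6}
'd' @ 2: {7,8}
'a' @ 3: {}  — dead — no transitions
rest 'cbcbbccdb' ignored (set empty)
end set {} — state 9 not in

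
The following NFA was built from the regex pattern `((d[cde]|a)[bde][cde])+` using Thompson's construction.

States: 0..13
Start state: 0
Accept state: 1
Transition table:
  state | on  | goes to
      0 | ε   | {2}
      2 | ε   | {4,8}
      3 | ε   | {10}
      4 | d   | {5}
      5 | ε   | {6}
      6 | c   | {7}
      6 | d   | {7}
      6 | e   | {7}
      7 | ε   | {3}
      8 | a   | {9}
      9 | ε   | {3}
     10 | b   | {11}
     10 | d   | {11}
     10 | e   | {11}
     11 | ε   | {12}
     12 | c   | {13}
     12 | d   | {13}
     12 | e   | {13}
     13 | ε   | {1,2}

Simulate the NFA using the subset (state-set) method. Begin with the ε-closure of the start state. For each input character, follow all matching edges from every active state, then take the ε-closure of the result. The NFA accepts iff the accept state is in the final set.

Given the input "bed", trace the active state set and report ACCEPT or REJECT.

initial (ε-close {0}): {0,2,4,8}
'b' @ 1: {}  — state set empty
rest 'ed' ignored (set empty)
final: {}; accept 1 not in set

Answer: REJECT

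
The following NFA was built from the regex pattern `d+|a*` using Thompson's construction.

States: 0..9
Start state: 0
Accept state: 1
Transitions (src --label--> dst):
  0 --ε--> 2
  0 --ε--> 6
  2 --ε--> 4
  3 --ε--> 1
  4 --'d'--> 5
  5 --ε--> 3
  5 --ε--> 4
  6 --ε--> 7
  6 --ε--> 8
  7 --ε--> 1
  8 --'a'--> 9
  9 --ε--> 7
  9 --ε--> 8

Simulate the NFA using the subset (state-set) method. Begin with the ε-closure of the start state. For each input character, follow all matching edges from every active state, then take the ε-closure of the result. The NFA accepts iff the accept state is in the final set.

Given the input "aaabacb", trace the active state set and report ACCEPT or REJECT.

initial (ε-close {0}): {0,1,2,4,6,7,8}
'a' @ 1: {1,7,8,9}  (accept∈set)
'a' @ 2: {1,7,8,9}  (accept∈set)
'a' @ 3: {1,7,8,9}  (accept∈set)
'b' @ 4: {}  — state set empty
rest 'acb' ignored (set empty)
end set {} — state 1 not in

Answer: REJECT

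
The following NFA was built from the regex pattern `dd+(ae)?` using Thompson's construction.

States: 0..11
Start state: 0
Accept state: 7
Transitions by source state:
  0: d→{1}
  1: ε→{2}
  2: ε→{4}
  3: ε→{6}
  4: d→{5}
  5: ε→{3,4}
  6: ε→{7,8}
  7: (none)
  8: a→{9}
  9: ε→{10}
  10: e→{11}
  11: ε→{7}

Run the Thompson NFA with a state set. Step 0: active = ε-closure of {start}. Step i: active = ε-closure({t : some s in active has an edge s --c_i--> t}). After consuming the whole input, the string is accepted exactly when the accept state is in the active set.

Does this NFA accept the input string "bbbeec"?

Answer: REJECT

Trace:
initial (ε-close {0}): {0}
'b' @ 1: {}  — no active states
rest 'bbeec' ignored (set empty)
end set {} — state 7 not in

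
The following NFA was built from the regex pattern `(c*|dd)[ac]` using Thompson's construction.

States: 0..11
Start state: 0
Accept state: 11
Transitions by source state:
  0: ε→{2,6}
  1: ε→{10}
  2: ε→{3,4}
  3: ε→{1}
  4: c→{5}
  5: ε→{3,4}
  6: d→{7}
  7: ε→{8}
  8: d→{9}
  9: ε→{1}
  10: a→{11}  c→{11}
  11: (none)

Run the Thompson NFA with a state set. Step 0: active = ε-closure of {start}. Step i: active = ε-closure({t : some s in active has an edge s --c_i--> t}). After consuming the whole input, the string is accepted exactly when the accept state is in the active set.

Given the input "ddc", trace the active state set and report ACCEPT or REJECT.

start: ε-closure({0}) = {0,1,2,3,4,6,10}
'd' @ 1: {7,8}
'd' @ 2: {1,9,10}
'c' @ 3: {11}  ✓accept
after full input: {11}  (accept=11 in)

Answer: ACCEPT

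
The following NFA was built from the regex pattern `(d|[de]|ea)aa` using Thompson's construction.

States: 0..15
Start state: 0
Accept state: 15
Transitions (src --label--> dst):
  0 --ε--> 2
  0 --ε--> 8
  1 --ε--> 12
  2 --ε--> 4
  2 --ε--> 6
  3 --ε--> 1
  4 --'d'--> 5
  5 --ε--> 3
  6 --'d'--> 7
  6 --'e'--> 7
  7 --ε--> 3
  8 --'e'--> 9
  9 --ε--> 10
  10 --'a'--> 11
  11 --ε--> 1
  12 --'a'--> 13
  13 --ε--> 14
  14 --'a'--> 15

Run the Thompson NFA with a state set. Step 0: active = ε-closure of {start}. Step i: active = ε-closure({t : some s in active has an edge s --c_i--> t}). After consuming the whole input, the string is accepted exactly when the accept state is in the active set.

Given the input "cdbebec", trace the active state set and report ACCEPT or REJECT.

Answer: REJECT

Trace:
start: ε-closure({0}) = {0,2,4,6,8}
'c' @ 1: {}  — state set empty
rest 'dbebec' ignored (set empty)
after full input: {}  (accept=15 not in)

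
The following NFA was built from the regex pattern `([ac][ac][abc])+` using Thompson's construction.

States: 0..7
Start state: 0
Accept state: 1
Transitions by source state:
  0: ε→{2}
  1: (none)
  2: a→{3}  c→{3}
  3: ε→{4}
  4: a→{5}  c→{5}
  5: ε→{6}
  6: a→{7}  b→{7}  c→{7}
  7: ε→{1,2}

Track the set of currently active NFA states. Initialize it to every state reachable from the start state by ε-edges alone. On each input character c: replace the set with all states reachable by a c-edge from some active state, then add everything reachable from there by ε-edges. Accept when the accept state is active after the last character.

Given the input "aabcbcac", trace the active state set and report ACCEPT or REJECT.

start: ε-closure({0}) = {0,2}
'a' @ 1: {3,4}
'a' @ 2: {5,6}
'b' @ 3: {1,2,7}  [accepting]
'c' @ 4: {3,4}
'b' @ 5: {}  — no active states
rest 'cac' ignored (set empty)
final: {}; accept 1 not in set

Answer: REJECT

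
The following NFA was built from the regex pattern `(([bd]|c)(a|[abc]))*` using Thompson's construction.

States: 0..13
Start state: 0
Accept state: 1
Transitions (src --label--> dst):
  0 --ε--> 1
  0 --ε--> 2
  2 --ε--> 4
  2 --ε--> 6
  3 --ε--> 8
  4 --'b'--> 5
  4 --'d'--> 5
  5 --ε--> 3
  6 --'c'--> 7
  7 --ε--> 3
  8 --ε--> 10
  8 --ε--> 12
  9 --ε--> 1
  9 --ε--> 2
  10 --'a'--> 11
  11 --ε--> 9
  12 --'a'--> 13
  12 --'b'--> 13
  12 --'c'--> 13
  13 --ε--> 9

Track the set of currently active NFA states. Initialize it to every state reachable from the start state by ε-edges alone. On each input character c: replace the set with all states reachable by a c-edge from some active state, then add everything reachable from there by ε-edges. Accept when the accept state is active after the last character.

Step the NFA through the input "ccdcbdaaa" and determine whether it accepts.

initial (ε-close {0}): {0,1,2,4,6}
'c' @ 1: {3,7,8,10,12}
'c' @ 2: {1,2,4,6,9,13}  [accepting]
'd' @ 3: {3,5,8,10,12}
'c' @ 4: {1,2,4,6,9,13}  [accepting]
'b' @ 5: {3,5,8,10,12}
'd' @ 6: {}  — no active states
rest 'aaa' ignored (set empty)
after full input: {}  (accept=1 not in)

Answer: REJECT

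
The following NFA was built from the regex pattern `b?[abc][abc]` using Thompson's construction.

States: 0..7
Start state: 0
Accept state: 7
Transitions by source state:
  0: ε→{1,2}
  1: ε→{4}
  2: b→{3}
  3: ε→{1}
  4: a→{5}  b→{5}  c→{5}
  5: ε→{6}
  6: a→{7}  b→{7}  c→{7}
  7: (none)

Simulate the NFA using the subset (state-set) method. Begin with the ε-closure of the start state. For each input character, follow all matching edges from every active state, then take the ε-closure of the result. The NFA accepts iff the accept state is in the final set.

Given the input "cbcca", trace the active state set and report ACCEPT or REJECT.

Answer: REJECT

Derivation:
initial (ε-close {0}): {0,1,2,4}
'c' @ 1: {5,6}
'b' @ 2: {7}  [accepting]
'c' @ 3: {}  — no active states
rest 'ca' ignored (set empty)
final: {}; accept 7 not in set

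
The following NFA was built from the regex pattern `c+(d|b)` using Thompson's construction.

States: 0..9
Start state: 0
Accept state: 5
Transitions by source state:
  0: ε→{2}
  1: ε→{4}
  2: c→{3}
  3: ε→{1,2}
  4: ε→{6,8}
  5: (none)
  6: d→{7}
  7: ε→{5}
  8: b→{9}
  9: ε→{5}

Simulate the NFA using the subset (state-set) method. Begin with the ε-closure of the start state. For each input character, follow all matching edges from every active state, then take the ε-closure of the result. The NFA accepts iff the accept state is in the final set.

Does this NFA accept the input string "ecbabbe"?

Answer: REJECT

Trace:
start: ε-closure({0}) = {0,2}
'e' @ 1: {}  — state set empty
rest 'cbabbe' ignored (set empty)
after full input: {}  (accept=5 not in)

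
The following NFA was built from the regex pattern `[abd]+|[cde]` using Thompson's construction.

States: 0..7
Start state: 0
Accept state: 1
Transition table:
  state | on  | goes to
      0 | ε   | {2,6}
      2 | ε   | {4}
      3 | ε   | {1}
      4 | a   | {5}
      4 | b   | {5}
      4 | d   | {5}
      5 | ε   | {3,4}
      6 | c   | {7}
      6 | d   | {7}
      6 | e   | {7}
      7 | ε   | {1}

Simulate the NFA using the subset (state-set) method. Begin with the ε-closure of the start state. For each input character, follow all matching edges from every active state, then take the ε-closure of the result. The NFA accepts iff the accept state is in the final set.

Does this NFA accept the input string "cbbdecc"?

S₀ = ε-closure({0}) = {0,2,4,6}
'c' @ 1: {1,7}  (accept∈set)
'b' @ 2: {}  — no active states
rest 'bdecc' ignored (set empty)
final: {}; accept 1 not in set

Answer: REJECT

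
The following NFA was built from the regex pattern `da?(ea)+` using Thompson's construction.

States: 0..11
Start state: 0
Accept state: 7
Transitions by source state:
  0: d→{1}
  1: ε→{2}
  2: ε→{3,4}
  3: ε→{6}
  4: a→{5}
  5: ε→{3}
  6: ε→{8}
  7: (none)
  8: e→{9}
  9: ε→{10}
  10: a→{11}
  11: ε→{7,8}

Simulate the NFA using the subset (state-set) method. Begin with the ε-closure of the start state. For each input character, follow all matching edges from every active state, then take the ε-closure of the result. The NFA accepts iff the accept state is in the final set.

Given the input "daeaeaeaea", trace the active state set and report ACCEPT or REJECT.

Answer: ACCEPT

Trace:
S₀ = ε-closure({0}) = {0}
'd' @ 1: {1,2,3,4,6,8}
'a' @ 2: {3,5,6,8}
'e' @ 3: {9,10}
'a' @ 4: {7,8,11}  ✓accept
'e' @ 5: {9,10}
'a' @ 6: {7,8,11}  ✓accept
'e' @ 7: {9,10}
'a' @ 8: {7,8,11}  ✓accept
'e' @ 9: {9,10}
'a' @ 10: {7,8,11}  ✓accept
final: {7,8,11}; accept 7 in set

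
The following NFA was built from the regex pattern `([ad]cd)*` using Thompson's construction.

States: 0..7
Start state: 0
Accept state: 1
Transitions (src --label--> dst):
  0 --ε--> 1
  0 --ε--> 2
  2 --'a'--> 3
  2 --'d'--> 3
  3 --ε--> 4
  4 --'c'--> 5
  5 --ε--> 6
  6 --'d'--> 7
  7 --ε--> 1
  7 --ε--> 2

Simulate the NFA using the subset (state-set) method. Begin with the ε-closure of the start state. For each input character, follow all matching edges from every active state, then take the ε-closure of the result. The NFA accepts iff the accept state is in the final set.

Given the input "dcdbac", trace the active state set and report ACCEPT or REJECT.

start: ε-closure({0}) = {0,1,2}
'd' @ 1: {3,4}
'c' @ 2: {5,6}
'd' @ 3: {1,2,7}  (accept∈set)
'b' @ 4: {}  — no active states
rest 'ac' ignored (set empty)
after full input: {}  (accept=1 not in)

Answer: REJECT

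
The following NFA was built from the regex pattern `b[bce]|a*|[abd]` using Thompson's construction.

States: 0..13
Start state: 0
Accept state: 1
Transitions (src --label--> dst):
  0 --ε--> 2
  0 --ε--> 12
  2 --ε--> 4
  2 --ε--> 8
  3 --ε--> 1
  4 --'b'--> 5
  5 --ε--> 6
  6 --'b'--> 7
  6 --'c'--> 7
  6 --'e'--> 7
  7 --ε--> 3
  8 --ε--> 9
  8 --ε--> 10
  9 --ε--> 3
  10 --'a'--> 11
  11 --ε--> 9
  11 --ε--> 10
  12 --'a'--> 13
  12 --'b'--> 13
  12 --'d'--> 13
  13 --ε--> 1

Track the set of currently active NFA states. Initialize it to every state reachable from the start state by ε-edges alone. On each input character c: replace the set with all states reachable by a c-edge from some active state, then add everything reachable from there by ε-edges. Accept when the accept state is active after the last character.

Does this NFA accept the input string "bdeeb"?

Answer: REJECT

Steps:
start: ε-closure({0}) = {0,1,2,3,4,8,9,10,12}
'b' @ 1: {1,5,6,13}  (accept∈set)
'd' @ 2: {}  — dead — no transitions
rest 'eeb' ignored (set empty)
final: {}; accept 1 not in set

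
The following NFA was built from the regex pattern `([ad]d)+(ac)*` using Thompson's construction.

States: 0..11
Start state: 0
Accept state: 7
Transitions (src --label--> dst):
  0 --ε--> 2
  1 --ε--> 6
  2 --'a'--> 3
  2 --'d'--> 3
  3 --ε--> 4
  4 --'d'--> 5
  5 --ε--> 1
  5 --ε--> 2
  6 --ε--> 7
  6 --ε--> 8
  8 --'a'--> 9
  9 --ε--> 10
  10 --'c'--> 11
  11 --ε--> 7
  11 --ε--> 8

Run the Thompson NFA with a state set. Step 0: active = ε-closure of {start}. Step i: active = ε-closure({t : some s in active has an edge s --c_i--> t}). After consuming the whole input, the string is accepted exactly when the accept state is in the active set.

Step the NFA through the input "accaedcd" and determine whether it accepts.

Answer: REJECT

Steps:
initial (ε-close {0}): {0,2}
'a' @ 1: {3,4}
'c' @ 2: {}  — dead — no transitions
rest 'caedcd' ignored (set empty)
after full input: {}  (accept=7 not in)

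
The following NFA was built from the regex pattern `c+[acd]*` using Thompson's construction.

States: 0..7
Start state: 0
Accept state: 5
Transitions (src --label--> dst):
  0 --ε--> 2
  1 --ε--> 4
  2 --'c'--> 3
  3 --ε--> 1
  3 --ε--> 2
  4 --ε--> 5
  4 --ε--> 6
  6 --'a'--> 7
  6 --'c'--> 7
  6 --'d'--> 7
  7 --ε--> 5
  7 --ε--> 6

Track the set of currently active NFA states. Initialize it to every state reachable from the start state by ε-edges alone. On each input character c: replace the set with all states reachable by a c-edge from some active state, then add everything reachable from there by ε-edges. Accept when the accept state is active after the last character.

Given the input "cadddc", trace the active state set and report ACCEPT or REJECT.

Answer: ACCEPT

Steps:
S₀ = ε-closure({0}) = {0,2}
'c' @ 1: {1,2,3,4,5,6}  [accepting]
'a' @ 2: {5,6,7}  [accepting]
'd' @ 3: {5,6,7}  [accepting]
'd' @ 4: {5,6,7}  [accepting]
'd' @ 5: {5,6,7}  [accepting]
'c' @ 6: {5,6,7}  [accepting]
after full input: {5,6,7}  (accept=5 in)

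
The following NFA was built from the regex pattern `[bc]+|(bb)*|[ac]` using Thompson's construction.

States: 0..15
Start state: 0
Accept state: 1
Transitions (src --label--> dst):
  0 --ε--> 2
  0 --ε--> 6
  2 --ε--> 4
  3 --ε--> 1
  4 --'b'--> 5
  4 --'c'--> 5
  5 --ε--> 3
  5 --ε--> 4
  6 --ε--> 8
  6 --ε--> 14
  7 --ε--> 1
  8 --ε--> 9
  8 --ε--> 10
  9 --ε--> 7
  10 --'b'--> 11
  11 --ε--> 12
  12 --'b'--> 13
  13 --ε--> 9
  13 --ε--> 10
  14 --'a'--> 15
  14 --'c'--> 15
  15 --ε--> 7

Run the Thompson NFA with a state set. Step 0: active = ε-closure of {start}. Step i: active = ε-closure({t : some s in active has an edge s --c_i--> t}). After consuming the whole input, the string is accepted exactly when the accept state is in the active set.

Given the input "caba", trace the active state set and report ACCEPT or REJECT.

initial (ε-close {0}): {0,1,2,4,6,7,8,9,10,14}
'c' @ 1: {1,3,4,5,7,15}  (accept∈set)
'a' @ 2: {}  — state set empty
rest 'ba' ignored (set empty)
final: {}; accept 1 not in set

Answer: REJECT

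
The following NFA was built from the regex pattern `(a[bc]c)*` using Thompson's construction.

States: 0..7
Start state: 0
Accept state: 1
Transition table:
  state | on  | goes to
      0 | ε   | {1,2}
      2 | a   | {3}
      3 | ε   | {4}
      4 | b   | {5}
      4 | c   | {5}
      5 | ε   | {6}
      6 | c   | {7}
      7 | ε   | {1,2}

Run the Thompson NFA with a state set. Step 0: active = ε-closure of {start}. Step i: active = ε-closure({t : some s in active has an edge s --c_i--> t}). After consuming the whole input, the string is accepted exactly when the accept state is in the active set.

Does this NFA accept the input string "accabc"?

S₀ = ε-closure({0}) = {0,1,2}
'a' @ 1: {3,4}
'c' @ 2: {5,6}
'c' @ 3: {1,2,7}  ✓accept
'a' @ 4: {3,4}
'b' @ 5: {5,6}
'c' @ 6: {1,2,7}  ✓accept
final: {1,2,7}; accept 1 in set

Answer: ACCEPT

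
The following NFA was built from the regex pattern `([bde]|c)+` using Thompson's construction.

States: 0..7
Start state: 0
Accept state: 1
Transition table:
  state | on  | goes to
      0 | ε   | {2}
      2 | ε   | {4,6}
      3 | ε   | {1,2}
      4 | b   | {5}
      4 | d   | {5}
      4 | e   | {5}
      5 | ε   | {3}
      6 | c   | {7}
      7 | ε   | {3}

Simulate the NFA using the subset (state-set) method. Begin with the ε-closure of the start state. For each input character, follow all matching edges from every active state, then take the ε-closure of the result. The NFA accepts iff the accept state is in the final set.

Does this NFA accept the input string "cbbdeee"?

initial (ε-close {0}): {0,2,4,6}
'c' @ 1: {1,2,3,4,6,7}  (accept∈set)
'b' @ 2: {1,2,3,4,5,6}  (accept∈set)
'b' @ 3: {1,2,3,4,5,6}  (accept∈set)
'd' @ 4: {1,2,3,4,5,6}  (accept∈set)
'e' @ 5: {1,2,3,4,5,6}  (accept∈set)
'e' @ 6: {1,2,3,4,5,6}  (accept∈set)
'e' @ 7: {1,2,3,4,5,6}  (accept∈set)
final: {1,2,3,4,5,6}; accept 1 in set

Answer: ACCEPT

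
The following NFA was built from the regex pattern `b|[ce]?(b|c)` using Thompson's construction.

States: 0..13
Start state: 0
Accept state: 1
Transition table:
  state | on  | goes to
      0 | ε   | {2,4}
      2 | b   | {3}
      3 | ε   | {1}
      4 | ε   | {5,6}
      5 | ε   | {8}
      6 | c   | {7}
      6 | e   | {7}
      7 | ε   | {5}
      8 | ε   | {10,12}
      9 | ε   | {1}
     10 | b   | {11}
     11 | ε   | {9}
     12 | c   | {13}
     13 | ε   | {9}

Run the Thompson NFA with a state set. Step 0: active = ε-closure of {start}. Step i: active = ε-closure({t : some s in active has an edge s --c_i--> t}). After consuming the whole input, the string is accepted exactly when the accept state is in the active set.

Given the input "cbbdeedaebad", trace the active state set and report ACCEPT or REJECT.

start: ε-closure({0}) = {0,2,4,5,6,8,10,12}
'c' @ 1: {1,5,7,8,9,10,12,13}  (accept∈set)
'b' @ 2: {1,9,11}  (accept∈set)
'b' @ 3: {}  — state set empty
rest 'deedaebad' ignored (set empty)
after full input: {}  (accept=1 not in)

Answer: REJECT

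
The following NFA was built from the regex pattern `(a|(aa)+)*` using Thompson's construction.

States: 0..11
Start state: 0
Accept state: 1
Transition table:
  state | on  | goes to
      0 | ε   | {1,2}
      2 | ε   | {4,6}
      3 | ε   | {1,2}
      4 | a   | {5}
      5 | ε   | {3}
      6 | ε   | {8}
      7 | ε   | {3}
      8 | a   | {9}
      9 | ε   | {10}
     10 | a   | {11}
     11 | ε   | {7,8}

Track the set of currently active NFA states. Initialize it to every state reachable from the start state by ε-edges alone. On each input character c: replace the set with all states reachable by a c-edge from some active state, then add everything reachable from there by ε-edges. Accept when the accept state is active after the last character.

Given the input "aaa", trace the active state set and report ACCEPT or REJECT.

start: ε-closure({0}) = {0,1,2,4,6,8}
'a' @ 1: {1,2,3,4,5,6,8,9,10}  (accept∈set)
'a' @ 2: {1,2,3,4,5,6,7,8,9,10,11}  (accept∈set)
'a' @ 3: {1,2,3,4,5,6,7,8,9,10,11}  (accept∈set)
final: {1,2,3,4,5,6,7,8,9,10,11}; accept 1 in set

Answer: ACCEPT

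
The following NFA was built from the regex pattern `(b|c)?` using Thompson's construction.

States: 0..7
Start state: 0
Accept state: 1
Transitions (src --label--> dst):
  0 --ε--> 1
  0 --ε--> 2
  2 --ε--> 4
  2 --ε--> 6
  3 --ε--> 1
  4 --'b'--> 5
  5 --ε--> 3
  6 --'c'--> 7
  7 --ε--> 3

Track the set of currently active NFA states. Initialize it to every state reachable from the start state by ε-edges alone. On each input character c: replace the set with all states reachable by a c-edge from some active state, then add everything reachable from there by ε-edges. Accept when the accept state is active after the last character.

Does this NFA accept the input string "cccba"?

Answer: REJECT

Trace:
S₀ = ε-closure({0}) = {0,1,2,4,6}
'c' @ 1: {1,3,7}  [accepting]
'c' @ 2: {}  — state set empty
rest 'cba' ignored (set empty)
end set {} — state 1 not in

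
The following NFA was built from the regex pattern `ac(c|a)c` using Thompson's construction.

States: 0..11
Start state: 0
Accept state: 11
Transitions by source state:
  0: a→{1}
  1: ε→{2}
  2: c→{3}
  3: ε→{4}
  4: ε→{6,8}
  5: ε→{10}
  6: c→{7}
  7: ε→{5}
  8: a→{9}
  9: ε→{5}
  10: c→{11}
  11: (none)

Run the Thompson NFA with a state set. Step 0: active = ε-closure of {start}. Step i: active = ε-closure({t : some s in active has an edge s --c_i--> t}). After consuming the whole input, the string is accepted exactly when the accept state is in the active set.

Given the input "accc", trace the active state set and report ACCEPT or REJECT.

Answer: ACCEPT

Steps:
start: ε-closure({0}) = {0}
'a' @ 1: {1,2}
'c' @ 2: {3,4,6,8}
'c' @ 3: {5,7,10}
'c' @ 4: {11}  (accept∈set)
after full input: {11}  (accept=11 in)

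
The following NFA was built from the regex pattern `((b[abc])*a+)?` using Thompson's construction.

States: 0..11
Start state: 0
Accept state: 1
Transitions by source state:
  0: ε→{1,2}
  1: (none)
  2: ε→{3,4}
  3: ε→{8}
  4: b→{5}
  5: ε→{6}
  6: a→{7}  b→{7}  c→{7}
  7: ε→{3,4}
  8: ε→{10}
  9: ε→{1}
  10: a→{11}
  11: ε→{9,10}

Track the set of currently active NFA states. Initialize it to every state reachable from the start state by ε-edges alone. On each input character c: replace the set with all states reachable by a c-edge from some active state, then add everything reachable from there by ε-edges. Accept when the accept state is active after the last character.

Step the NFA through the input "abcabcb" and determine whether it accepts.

initial (ε-close {0}): {0,1,2,3,4,8,10}
'a' @ 1: {1,9,10,11}  ✓accept
'b' @ 2: {}  — state set empty
rest 'cabcb' ignored (set empty)
end set {} — state 1 not in

Answer: REJECT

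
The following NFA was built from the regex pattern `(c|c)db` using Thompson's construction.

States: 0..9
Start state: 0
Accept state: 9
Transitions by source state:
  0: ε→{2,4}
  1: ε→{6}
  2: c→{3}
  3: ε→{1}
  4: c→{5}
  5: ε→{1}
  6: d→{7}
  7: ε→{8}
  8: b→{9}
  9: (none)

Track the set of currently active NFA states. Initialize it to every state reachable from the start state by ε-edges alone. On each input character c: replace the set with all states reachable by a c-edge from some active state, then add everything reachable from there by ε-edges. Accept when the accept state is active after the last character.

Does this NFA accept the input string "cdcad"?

Answer: REJECT

Trace:
S₀ = ε-closure({0}) = {0,2,4}
'c' @ 1: {1,3,5,6}
'd' @ 2: {7,8}
'c' @ 3: {}  — dead — no transitions
rest 'ad' ignored (set empty)
final: {}; accept 9 not in set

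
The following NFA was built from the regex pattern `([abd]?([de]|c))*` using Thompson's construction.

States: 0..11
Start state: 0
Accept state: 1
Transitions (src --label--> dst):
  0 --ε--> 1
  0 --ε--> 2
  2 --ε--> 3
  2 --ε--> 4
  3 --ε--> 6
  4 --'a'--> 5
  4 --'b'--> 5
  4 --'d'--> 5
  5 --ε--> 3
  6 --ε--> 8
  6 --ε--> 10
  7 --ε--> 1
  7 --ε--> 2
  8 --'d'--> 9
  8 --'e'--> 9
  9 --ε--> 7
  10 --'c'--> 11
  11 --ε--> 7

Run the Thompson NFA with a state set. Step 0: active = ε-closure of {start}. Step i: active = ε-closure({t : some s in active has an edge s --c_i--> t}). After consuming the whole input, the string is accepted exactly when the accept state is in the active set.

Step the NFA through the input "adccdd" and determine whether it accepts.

start: ε-closure({0}) = {0,1,2,3,4,6,8,10}
'a' @ 1: {3,5,6,8,10}
'd' @ 2: {1,2,3,4,6,7,8,9,10}  ✓accept
'c' @ 3: {1,2,3,4,6,7,8,10,11}  ✓accept
'c' @ 4: {1,2,3,4,6,7,8,10,11}  ✓accept
'd' @ 5: {1,2,3,4,5,6,7,8,9,10}  ✓accept
'd' @ 6: {1,2,3,4,5,6,7,8,9,10}  ✓accept
end set {1,2,3,4,5,6,7,8,9,10} — state 1 in

Answer: ACCEPT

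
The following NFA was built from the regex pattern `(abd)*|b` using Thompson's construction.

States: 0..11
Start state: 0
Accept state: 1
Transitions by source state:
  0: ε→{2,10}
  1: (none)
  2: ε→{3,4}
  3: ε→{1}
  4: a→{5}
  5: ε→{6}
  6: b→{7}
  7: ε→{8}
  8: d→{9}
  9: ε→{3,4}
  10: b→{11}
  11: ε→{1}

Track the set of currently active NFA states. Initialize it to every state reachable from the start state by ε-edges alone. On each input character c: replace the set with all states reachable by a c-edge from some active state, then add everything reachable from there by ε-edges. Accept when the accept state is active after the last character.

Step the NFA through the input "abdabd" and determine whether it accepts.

initial (ε-close {0}): {0,1,2,3,4,10}
'a' @ 1: {5,6}
'b' @ 2: {7,8}
'd' @ 3: {1,3,4,9}  (accept∈set)
'a' @ 4: {5,6}
'b' @ 5: {7,8}
'd' @ 6: {1,3,4,9}  (accept∈set)
final: {1,3,4,9}; accept 1 in set

Answer: ACCEPT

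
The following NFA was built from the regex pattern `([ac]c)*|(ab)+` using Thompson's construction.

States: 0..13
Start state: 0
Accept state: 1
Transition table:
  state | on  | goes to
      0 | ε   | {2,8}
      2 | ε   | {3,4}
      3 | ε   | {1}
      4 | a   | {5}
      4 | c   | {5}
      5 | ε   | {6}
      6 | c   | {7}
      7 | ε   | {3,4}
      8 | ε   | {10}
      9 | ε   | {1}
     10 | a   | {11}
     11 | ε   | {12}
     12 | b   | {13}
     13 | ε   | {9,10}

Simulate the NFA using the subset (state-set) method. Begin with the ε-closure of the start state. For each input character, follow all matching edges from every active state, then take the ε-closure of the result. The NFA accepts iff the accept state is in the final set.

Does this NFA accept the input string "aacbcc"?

initial (ε-close {0}): {0,1,2,3,4,8,10}
'a' @ 1: {5,6,11,12}
'a' @ 2: {}  — dead — no transitions
rest 'cbcc' ignored (set empty)
final: {}; accept 1 not in set

Answer: REJECT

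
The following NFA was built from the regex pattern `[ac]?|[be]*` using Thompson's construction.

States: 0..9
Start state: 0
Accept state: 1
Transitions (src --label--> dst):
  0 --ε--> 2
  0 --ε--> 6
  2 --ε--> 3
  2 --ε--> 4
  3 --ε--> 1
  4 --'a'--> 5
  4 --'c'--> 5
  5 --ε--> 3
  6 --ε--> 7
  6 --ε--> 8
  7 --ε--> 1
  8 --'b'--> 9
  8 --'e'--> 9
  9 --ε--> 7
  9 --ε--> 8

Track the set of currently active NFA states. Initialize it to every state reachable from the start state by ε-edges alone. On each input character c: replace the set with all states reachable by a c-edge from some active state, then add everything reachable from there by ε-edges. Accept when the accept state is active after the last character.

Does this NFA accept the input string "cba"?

initial (ε-close {0}): {0,1,2,3,4,6,7,8}
'c' @ 1: {1,3,5}  (accept∈set)
'b' @ 2: {}  — dead — no transitions
rest 'a' ignored (set empty)
final: {}; accept 1 not in set

Answer: REJECT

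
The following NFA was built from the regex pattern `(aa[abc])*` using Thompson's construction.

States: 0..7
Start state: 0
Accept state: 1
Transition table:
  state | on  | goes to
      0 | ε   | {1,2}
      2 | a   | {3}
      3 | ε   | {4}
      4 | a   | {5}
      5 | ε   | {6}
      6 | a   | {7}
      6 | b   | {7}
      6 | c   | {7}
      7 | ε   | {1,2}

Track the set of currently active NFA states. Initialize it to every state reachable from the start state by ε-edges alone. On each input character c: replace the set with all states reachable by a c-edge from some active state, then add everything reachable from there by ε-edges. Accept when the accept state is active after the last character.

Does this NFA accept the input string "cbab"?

Answer: REJECT

Derivation:
initial (ε-close {0}): {0,1,2}
'c' @ 1: {}  — no active states
rest 'bab' ignored (set empty)
after full input: {}  (accept=1 not in)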